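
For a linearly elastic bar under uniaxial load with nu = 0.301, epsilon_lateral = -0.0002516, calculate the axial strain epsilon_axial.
Model: a linearly elastic bar under uniaxial load, so epsilon_lateral = -nu·epsilon_axial.
Solve for epsilon_axial: epsilon_axial = -epsilon_lateral / nu.
Substitute:
  epsilon_axial = -(-0.0002516) / 0.301
  epsilon_axial = 0.0008359
Final answer: epsilon_axial = 0.0008359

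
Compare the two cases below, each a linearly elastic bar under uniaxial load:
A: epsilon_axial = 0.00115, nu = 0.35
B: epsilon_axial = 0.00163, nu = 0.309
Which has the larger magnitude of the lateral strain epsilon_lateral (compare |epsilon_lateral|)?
Model: a linearly elastic bar under uniaxial load, so epsilon_lateral = -nu·epsilon_axial (SI units).
  A: epsilon_lateral = -(0.35 × 0.00115) = -0.0004025
  B: epsilon_lateral = -(0.309 × 0.00163) = -0.0005037
|epsilon_lateral|: A = 0.0004025, B = 0.0005037, so B is larger in magnitude.
Final answer: B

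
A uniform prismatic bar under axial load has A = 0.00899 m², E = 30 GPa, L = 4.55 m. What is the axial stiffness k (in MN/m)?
Model: a uniform prismatic bar under axial load, so k = (A·E) / L.
Convert to SI units:
  E = 30 GPa = 3 × 10¹⁰ Pa
Substitute:
  k = (0.00899 × (3 × 10¹⁰)) / 4.55
  k = 5.927 × 10⁷ N/m
Convert: k = 5.927 × 10⁷ N/m = 59.27 MN/m
Final answer: k = 59.27 MN/m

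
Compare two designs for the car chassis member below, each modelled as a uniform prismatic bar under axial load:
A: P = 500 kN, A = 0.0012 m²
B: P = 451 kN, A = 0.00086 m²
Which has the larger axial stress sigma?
Model: a uniform prismatic bar under axial load, so sigma = P / A (SI units).
  A: sigma = 500000 / 0.0012 = 4.167 × 10⁸ Pa = 416.7 MPa
  B: sigma = 451000 / 0.00086 = 5.244 × 10⁸ Pa = 524.4 MPa
524.4 MPa > 416.7 MPa, so B is larger.
Final answer: B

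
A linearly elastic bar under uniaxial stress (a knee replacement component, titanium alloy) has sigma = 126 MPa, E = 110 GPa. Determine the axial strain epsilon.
Model: a linearly elastic bar under uniaxial stress, so epsilon = sigma / E.
Convert to SI units:
  sigma = 126 MPa = 1.26 × 10⁸ Pa
  E = 110 GPa = 1.1 × 10¹¹ Pa
Substitute:
  epsilon = (1.26 × 10⁸) / (1.1 × 10¹¹)
  epsilon = 0.001145
Final answer: epsilon = 0.001145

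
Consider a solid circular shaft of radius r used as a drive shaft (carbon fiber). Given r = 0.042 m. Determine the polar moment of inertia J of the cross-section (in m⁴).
Model: a solid circular shaft of radius r, so J = (π·r^4) / 2.
Substitute:
  J = (π × 0.042^4) / 2
  J = 4.888 × 10⁻⁶ m⁴
Final answer: J = 4.888 × 10⁻⁶ m⁴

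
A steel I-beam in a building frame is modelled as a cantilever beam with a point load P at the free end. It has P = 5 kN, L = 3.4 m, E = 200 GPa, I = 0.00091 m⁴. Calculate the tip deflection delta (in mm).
Model: a cantilever beam with a point load P at the free end, so delta = (P·L^3) / (3·E·I).
Convert to SI units:
  P = 5 kN = 5000 N
  E = 200 GPa = 2 × 10¹¹ Pa
Substitute:
  delta = (5000 × 3.4^3) / (3 × (2 × 10¹¹) × 0.00091)
  delta = 0.0003599 m
Convert: delta = 0.0003599 m = 0.3599 mm
Final answer: delta = 0.3599 mm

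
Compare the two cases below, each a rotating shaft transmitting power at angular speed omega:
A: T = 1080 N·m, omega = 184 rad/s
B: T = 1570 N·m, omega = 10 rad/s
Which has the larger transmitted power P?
Model: a rotating shaft transmitting power at angular speed omega, so P = T·omega (SI units).
  A: P = 1080 × 184 = 198700 W = 198.7 kW
  B: P = 1570 × 10 = 15700 W = 15.7 kW
198.7 kW > 15.7 kW, so A is larger.
Final answer: A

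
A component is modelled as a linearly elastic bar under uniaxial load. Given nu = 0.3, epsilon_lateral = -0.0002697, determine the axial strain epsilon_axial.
Model: a linearly elastic bar under uniaxial load, so epsilon_lateral = -nu·epsilon_axial.
Solve for epsilon_axial: epsilon_axial = -epsilon_lateral / nu.
Substitute:
  epsilon_axial = -(-0.0002697) / 0.3
  epsilon_axial = 0.000899
Final answer: epsilon_axial = 0.000899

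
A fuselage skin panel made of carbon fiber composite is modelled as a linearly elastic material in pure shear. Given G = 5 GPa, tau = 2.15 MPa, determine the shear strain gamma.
Model: a linearly elastic material in pure shear, so tau = G·gamma.
Solve for gamma: gamma = tau / G.
Convert to SI units:
  G = 5 GPa = 5 × 10⁹ Pa
  tau = 2.15 MPa = 2.15 × 10⁶ Pa
Substitute:
  gamma = (2.15 × 10⁶) / (5 × 10⁹)
  gamma = 0.00043
Final answer: gamma = 0.00043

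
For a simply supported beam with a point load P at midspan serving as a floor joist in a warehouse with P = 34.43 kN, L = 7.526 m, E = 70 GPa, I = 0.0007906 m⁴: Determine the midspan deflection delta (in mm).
Model: a simply supported beam with a point load P at midspan, so delta = (P·L^3) / (48·E·I).
Convert to SI units:
  P = 34.43 kN = 34430 N
  E = 70 GPa = 7 × 10¹⁰ Pa
Substitute:
  delta = (34430 × 7.526^3) / (48 × (7 × 10¹⁰) × 0.0007906)
  delta = 0.005525 m
Convert: delta = 0.005525 m = 5.525 mm
Final answer: delta = 5.525 mm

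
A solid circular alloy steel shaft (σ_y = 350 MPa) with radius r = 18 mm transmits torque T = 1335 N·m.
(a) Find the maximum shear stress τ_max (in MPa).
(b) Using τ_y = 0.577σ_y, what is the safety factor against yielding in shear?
(a) For a solid circular shaft, τ_max = T·r/J with J = π·r^4/2, i.e. τ_max = 2·T / (π·r^3). Convert r = 18 mm = 0.018 m.
  τ_max = (2 × 1335) / (π × 0.018^3) = 1.457 × 10⁸ Pa = 145.7 MPa
(b) τ_y = 0.577 × 350 = 201.95 MPa
  SF = τ_y/τ_max = 201.95 / 145.7 = 1.386
Final answer: (a) τ_max = 145.7 MPa, (b) SF = 1.386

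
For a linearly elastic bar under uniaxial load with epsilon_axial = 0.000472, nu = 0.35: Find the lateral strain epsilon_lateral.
Model: a linearly elastic bar under uniaxial load, so epsilon_lateral = -nu·epsilon_axial.
Substitute:
  epsilon_lateral = -(0.35 × 0.000472)
  epsilon_lateral = -0.0001652
Final answer: epsilon_lateral = -0.0001652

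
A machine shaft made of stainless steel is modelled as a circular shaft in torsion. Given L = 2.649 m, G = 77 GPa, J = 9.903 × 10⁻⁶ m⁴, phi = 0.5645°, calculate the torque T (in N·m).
Model: a circular shaft in torsion, so phi = (T·L) / (G·J).
Solve for T: T = (phi·G·J) / L.
Convert to SI units:
  G = 77 GPa = 7.7 × 10¹⁰ Pa
  phi = 0.5645° = 0.009852 rad
Substitute:
  T = (0.009852 × (7.7 × 10¹⁰) × (9.903 × 10⁻⁶)) / 2.649
  T = 2836 N·m
Final answer: T = 2836 N·m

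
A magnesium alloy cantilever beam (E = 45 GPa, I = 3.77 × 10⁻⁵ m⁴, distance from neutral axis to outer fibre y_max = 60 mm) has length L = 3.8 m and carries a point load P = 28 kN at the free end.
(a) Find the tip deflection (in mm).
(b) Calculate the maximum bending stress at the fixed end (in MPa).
(a) Tip deflection of a cantilever with an end point load: δ = P·L^3 / (3·E·I). Convert P = 28 kN = 28000 N, E = 45 GPa = 4.5 × 10¹⁰ Pa.
  δ = (28000 × 3.8^3) / (3 × (4.5 × 10¹⁰) × (3.77 × 10⁻⁵)) = 0.3019 m = 301.9 mm
(b) Maximum bending moment at the fixed end: M = P·L = 28000 × 3.8 = 106400 N·m. Convert y_max = 60 mm = 0.06 m.
  σ = M·y_max / I = (106400 × 0.06) / (3.77 × 10⁻⁵) = 1.693 × 10⁸ Pa = 169.3 MPa
Final answer: (a) δ = 301.9 mm, (b) σ = 169.3 MPa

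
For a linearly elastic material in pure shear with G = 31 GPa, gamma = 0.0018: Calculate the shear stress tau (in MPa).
Model: a linearly elastic material in pure shear, so tau = G·gamma.
Convert to SI units:
  G = 31 GPa = 3.1 × 10¹⁰ Pa
Substitute:
  tau = (3.1 × 10¹⁰) × 0.0018
  tau = 5.58 × 10⁷ Pa
Convert: tau = 5.58 × 10⁷ Pa = 55.8 MPa
Final answer: tau = 55.8 MPa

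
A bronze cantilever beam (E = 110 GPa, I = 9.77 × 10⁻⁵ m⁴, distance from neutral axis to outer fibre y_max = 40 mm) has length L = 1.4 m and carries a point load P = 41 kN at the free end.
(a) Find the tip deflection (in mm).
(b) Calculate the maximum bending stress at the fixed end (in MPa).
(a) Tip deflection of a cantilever with an end point load: δ = P·L^3 / (3·E·I). Convert P = 41 kN = 41000 N, E = 110 GPa = 1.1 × 10¹¹ Pa.
  δ = (41000 × 1.4^3) / (3 × (1.1 × 10¹¹) × (9.77 × 10⁻⁵)) = 0.003489 m = 3.489 mm
(b) Maximum bending moment at the fixed end: M = P·L = 41000 × 1.4 = 57400 N·m. Convert y_max = 40 mm = 0.04 m.
  σ = M·y_max / I = (57400 × 0.04) / (9.77 × 10⁻⁵) = 2.35 × 10⁷ Pa = 23.5 MPa
Final answer: (a) δ = 3.489 mm, (b) σ = 23.5 MPa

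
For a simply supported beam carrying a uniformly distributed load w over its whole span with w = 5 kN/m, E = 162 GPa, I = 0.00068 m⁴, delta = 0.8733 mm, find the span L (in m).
Model: a simply supported beam carrying a uniformly distributed load w over its whole span, so delta = (5·w·L^4) / (384·E·I).
Solve for L: L = ((384·delta·E·I) / (5·w))^(1/4).
Convert to SI units:
  w = 5 kN/m = 5000 N/m
  E = 162 GPa = 1.62 × 10¹¹ Pa
  delta = 0.8733 mm = 0.0008733 m
Substitute:
  L = ((384 × 0.0008733 × (1.62 × 10¹¹) × 0.00068) / (5 × 5000))^(1/4)
  L = 6.2 m
Final answer: L = 6.2 m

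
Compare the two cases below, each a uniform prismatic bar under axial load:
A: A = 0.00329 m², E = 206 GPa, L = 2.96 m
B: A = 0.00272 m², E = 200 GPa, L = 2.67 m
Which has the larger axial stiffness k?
Model: a uniform prismatic bar under axial load, so k = (A·E) / L (SI units).
  A: k = (0.00329 × (2.06 × 10¹¹)) / 2.96 = 2.29 × 10⁸ N/m = 229 MN/m
  B: k = (0.00272 × (2 × 10¹¹)) / 2.67 = 2.037 × 10⁸ N/m = 203.7 MN/m
229 MN/m > 203.7 MN/m, so A is larger.
Final answer: A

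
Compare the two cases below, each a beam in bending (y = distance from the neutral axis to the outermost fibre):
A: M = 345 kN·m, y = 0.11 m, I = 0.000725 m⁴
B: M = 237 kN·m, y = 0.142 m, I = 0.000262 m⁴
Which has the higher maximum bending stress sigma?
Model: a beam in bending (y = distance from the neutral axis to the outermost fibre), so sigma = (M·y) / I (SI units).
  A: sigma = (345000 × 0.11) / 0.000725 = 5.234 × 10⁷ Pa = 52.34 MPa
  B: sigma = (237000 × 0.142) / 0.000262 = 1.285 × 10⁸ Pa = 128.5 MPa
128.5 MPa > 52.34 MPa, so B is larger.
Final answer: B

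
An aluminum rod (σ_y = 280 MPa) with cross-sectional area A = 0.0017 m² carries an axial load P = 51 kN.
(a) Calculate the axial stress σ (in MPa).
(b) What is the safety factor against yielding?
(a) Axial stress σ = P/A. Convert P = 51 kN = 51000 N.
  σ = 51000 / 0.0017 = 3 × 10⁷ Pa = 30 MPa
(b) Safety factor SF = σ_y/σ = 280 / 30 = 9.333
Final answer: (a) σ = 30 MPa, (b) SF = 9.333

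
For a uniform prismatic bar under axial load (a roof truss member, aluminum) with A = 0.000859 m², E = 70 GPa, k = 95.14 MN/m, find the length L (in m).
Model: a uniform prismatic bar under axial load, so k = (A·E) / L.
Solve for L: L = (A·E) / k.
Convert to SI units:
  E = 70 GPa = 7 × 10¹⁰ Pa
  k = 95.14 MN/m = 9.514 × 10⁷ N/m
Substitute:
  L = (0.000859 × (7 × 10¹⁰)) / (9.514 × 10⁷)
  L = 0.632 m
Final answer: L = 0.632 m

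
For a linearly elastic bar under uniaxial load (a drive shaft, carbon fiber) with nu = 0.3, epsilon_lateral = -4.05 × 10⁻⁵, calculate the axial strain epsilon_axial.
Model: a linearly elastic bar under uniaxial load, so epsilon_lateral = -nu·epsilon_axial.
Solve for epsilon_axial: epsilon_axial = -epsilon_lateral / nu.
Substitute:
  epsilon_axial = -(-4.05 × 10⁻⁵) / 0.3
  epsilon_axial = 0.000135
Final answer: epsilon_axial = 0.000135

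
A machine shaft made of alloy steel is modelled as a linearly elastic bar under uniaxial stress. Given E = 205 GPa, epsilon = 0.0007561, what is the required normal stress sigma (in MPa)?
Model: a linearly elastic bar under uniaxial stress, so epsilon = sigma / E.
Solve for sigma: sigma = epsilon·E.
Convert to SI units:
  E = 205 GPa = 2.05 × 10¹¹ Pa
Substitute:
  sigma = 0.0007561 × (2.05 × 10¹¹)
  sigma = 1.55 × 10⁸ Pa
Convert: sigma = 1.55 × 10⁸ Pa = 155 MPa
Final answer: sigma = 155 MPa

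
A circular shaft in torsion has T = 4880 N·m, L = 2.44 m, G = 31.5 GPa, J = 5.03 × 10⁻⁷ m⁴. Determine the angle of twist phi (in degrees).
Model: a circular shaft in torsion, so phi = (T·L) / (G·J).
Convert to SI units:
  G = 31.5 GPa = 3.15 × 10¹⁰ Pa
Substitute:
  phi = (4880 × 2.44) / ((3.15 × 10¹⁰) × (5.03 × 10⁻⁷))
  phi = 0.7515 rad
Convert to degrees: phi = 0.7515 × 180/π = 43.06°
Final answer: phi = 43.06°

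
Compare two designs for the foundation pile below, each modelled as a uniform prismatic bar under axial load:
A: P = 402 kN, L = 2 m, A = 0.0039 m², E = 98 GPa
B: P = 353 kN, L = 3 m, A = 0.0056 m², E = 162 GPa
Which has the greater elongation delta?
Model: a uniform prismatic bar under axial load, so delta = (P·L) / (A·E) (SI units).
  A: delta = (402000 × 2) / (0.0039 × (9.8 × 10¹⁰)) = 0.002104 m = 2.104 mm
  B: delta = (353000 × 3) / (0.0056 × (1.62 × 10¹¹)) = 0.001167 m = 1.167 mm
2.104 mm > 1.167 mm, so A is larger.
Final answer: A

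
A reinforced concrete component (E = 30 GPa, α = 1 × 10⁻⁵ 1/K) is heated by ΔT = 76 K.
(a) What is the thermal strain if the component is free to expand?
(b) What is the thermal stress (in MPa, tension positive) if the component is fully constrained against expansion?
(a) Free thermal strain ε_th = α·ΔT = (1 × 10⁻⁵) × 76 = 0.00076
(b) Fully constrained, the expansion is suppressed, so σ = -E·α·ΔT. Convert E = 30 GPa = 3 × 10¹⁰ Pa.
  σ = -(3 × 10¹⁰) × (1 × 10⁻⁵) × 76 = -2.28 × 10⁷ Pa = -22.8 MPa (compressive)
Final answer: (a) ε_th = 0.00076, (b) σ = -22.8 MPa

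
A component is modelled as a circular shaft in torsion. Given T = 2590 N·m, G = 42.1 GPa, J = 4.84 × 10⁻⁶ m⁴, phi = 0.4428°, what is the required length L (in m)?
Model: a circular shaft in torsion, so phi = (T·L) / (G·J).
Solve for L: L = (phi·G·J) / T.
Convert to SI units:
  G = 42.1 GPa = 4.21 × 10¹⁰ Pa
  phi = 0.4428° = 0.007728 rad
Substitute:
  L = (0.007728 × (4.21 × 10¹⁰) × (4.84 × 10⁻⁶)) / 2590
  L = 0.608 m
Final answer: L = 0.608 m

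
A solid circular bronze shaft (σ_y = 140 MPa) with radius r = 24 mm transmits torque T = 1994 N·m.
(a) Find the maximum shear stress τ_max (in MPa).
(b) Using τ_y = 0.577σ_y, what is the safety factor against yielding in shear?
(a) For a solid circular shaft, τ_max = T·r/J with J = π·r^4/2, i.e. τ_max = 2·T / (π·r^3). Convert r = 24 mm = 0.024 m.
  τ_max = (2 × 1994) / (π × 0.024^3) = 9.183 × 10⁷ Pa = 91.83 MPa
(b) τ_y = 0.577 × 140 = 80.78 MPa
  SF = τ_y/τ_max = 80.78 / 91.83 = 0.8797
Final answer: (a) τ_max = 91.83 MPa, (b) SF = 0.8797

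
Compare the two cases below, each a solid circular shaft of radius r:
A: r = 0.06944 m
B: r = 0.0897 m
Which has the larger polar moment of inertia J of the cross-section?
Model: a solid circular shaft of radius r, so J = (π·r^4) / 2 (SI units).
  A: J = (π × 0.06944^4) / 2 = 3.652 × 10⁻⁵ m⁴
  B: J = (π × 0.0897^4) / 2 = 0.0001017 m⁴
0.0001017 m⁴ > 3.652 × 10⁻⁵ m⁴, so B is larger.
Final answer: B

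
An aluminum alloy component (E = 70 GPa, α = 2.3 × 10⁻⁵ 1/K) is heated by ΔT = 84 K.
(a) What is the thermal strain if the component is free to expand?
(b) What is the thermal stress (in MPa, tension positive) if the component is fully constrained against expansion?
(a) Free thermal strain ε_th = α·ΔT = (2.3 × 10⁻⁵) × 84 = 0.001932
(b) Fully constrained, the expansion is suppressed, so σ = -E·α·ΔT. Convert E = 70 GPa = 7 × 10¹⁰ Pa.
  σ = -(7 × 10¹⁰) × (2.3 × 10⁻⁵) × 84 = -1.352 × 10⁸ Pa = -135.2 MPa (compressive)
Final answer: (a) ε_th = 0.001932, (b) σ = -135.2 MPa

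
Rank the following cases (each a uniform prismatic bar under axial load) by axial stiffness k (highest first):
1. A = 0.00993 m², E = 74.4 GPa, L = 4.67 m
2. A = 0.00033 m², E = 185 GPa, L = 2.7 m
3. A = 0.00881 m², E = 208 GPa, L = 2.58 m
Model: a uniform prismatic bar under axial load, so k = (A·E) / L (SI units).
  Case 1: k = (0.00993 × (7.44 × 10¹⁰)) / 4.67 = 1.582 × 10⁸ N/m = 158.2 MN/m
  Case 2: k = (0.00033 × (1.85 × 10¹¹)) / 2.7 = 2.261 × 10⁷ N/m = 22.61 MN/m
  Case 3: k = (0.00881 × (2.08 × 10¹¹)) / 2.58 = 7.103 × 10⁸ N/m = 710.3 MN/m
Ordering: 710.3 MN/m (case 3) > 158.2 MN/m (case 1) > 22.61 MN/m (case 2)
Final answer: 3, 1, 2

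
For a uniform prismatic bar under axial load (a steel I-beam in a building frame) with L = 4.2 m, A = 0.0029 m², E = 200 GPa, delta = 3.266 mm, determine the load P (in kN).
Model: a uniform prismatic bar under axial load, so delta = (P·L) / (A·E).
Solve for P: P = (delta·A·E) / L.
Convert to SI units:
  E = 200 GPa = 2 × 10¹¹ Pa
  delta = 3.266 mm = 0.003266 m
Substitute:
  P = (0.003266 × 0.0029 × (2 × 10¹¹)) / 4.2
  P = 451000 N
Convert: P = 451000 N = 451 kN
Final answer: P = 451 kN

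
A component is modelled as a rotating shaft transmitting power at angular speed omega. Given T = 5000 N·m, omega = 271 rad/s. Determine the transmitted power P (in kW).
Model: a rotating shaft transmitting power at angular speed omega, so P = T·omega.
Substitute:
  P = 5000 × 271
  P = 1.355 × 10⁶ W
Convert: P = 1.355 × 10⁶ W = 1355 kW
Final answer: P = 1355 kW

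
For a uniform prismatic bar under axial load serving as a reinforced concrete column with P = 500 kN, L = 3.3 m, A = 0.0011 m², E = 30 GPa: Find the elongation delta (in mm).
Model: a uniform prismatic bar under axial load, so delta = (P·L) / (A·E).
Convert to SI units:
  P = 500 kN = 500000 N
  E = 30 GPa = 3 × 10¹⁰ Pa
Substitute:
  delta = (500000 × 3.3) / (0.0011 × (3 × 10¹⁰))
  delta = 0.05 m
Convert: delta = 0.05 m = 50 mm
Final answer: delta = 50 mm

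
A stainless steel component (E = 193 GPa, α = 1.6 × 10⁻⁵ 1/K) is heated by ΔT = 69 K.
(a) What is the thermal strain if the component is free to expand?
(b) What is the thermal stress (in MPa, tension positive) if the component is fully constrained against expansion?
(a) Free thermal strain ε_th = α·ΔT = (1.6 × 10⁻⁵) × 69 = 0.001104
(b) Fully constrained, the expansion is suppressed, so σ = -E·α·ΔT. Convert E = 193 GPa = 1.93 × 10¹¹ Pa.
  σ = -(1.93 × 10¹¹) × (1.6 × 10⁻⁵) × 69 = -2.131 × 10⁸ Pa = -213.1 MPa (compressive)
Final answer: (a) ε_th = 0.001104, (b) σ = -213.1 MPa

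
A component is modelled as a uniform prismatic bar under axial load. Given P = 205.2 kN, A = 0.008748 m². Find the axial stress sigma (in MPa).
Model: a uniform prismatic bar under axial load, so sigma = P / A.
Convert to SI units:
  P = 205.2 kN = 205200 N
Substitute:
  sigma = 205200 / 0.008748
  sigma = 2.346 × 10⁷ Pa
Convert: sigma = 2.346 × 10⁷ Pa = 23.46 MPa
Final answer: sigma = 23.46 MPa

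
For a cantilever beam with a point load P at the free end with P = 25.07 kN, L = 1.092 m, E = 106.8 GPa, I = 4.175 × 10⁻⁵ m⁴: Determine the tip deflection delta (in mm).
Model: a cantilever beam with a point load P at the free end, so delta = (P·L^3) / (3·E·I).
Convert to SI units:
  P = 25.07 kN = 25070 N
  E = 106.8 GPa = 1.068 × 10¹¹ Pa
Substitute:
  delta = (25070 × 1.092^3) / (3 × (1.068 × 10¹¹) × (4.175 × 10⁻⁵))
  delta = 0.00244 m
Convert: delta = 0.00244 m = 2.44 mm
Final answer: delta = 2.44 mm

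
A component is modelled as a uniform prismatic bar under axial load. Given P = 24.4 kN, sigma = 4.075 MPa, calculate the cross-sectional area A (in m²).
Model: a uniform prismatic bar under axial load, so sigma = P / A.
Solve for A: A = P / sigma.
Convert to SI units:
  P = 24.4 kN = 24400 N
  sigma = 4.075 MPa = 4.075 × 10⁶ Pa
Substitute:
  A = 24400 / (4.075 × 10⁶)
  A = 0.005988 m²
Final answer: A = 0.005988 m²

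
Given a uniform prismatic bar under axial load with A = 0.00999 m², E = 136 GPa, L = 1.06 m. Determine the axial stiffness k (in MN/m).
Model: a uniform prismatic bar under axial load, so k = (A·E) / L.
Convert to SI units:
  E = 136 GPa = 1.36 × 10¹¹ Pa
Substitute:
  k = (0.00999 × (1.36 × 10¹¹)) / 1.06
  k = 1.282 × 10⁹ N/m
Convert: k = 1.282 × 10⁹ N/m = 1282 MN/m
Final answer: k = 1282 MN/m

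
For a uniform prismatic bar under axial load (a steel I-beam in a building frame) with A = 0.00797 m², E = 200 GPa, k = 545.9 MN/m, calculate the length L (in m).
Model: a uniform prismatic bar under axial load, so k = (A·E) / L.
Solve for L: L = (A·E) / k.
Convert to SI units:
  E = 200 GPa = 2 × 10¹¹ Pa
  k = 545.9 MN/m = 5.459 × 10⁸ N/m
Substitute:
  L = (0.00797 × (2 × 10¹¹)) / (5.459 × 10⁸)
  L = 2.92 m
Final answer: L = 2.92 m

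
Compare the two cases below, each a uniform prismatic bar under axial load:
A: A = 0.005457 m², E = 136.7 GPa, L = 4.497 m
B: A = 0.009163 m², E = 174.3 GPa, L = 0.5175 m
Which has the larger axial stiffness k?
Model: a uniform prismatic bar under axial load, so k = (A·E) / L (SI units).
  A: k = (0.005457 × (1.367 × 10¹¹)) / 4.497 = 1.659 × 10⁸ N/m = 165.9 MN/m
  B: k = (0.009163 × (1.743 × 10¹¹)) / 0.5175 = 3.086 × 10⁹ N/m = 3086 MN/m
3086 MN/m > 165.9 MN/m, so B is larger.
Final answer: B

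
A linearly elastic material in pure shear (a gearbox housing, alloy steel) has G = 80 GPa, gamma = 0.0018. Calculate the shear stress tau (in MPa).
Model: a linearly elastic material in pure shear, so tau = G·gamma.
Convert to SI units:
  G = 80 GPa = 8 × 10¹⁰ Pa
Substitute:
  tau = (8 × 10¹⁰) × 0.0018
  tau = 1.44 × 10⁸ Pa
Convert: tau = 1.44 × 10⁸ Pa = 144 MPa
Final answer: tau = 144 MPa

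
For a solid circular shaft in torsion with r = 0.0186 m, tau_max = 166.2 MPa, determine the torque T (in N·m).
Model: a solid circular shaft in torsion, so tau_max = (2·T) / (π·r^3).
Solve for T: T = (π·tau_max·r^3) / 2.
Convert to SI units:
  tau_max = 166.2 MPa = 1.662 × 10⁸ Pa
Substitute:
  T = (π × (1.662 × 10⁸) × 0.0186^3) / 2
  T = 1680 N·m
Final answer: T = 1680 N·m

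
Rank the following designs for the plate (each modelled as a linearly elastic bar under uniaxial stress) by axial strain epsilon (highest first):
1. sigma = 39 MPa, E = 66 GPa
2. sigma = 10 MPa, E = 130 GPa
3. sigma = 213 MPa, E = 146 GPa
Model: a linearly elastic bar under uniaxial stress, so epsilon = sigma / E (SI units).
  Case 1: epsilon = (3.9 × 10⁷) / (6.6 × 10¹⁰) = 0.0005909
  Case 2: epsilon = (1 × 10⁷) / (1.3 × 10¹¹) = 7.692 × 10⁻⁵
  Case 3: epsilon = (2.13 × 10⁸) / (1.46 × 10¹¹) = 0.001459
Ordering: 0.001459 (case 3) > 0.0005909 (case 1) > 7.692 × 10⁻⁵ (case 2)
Final answer: 3, 1, 2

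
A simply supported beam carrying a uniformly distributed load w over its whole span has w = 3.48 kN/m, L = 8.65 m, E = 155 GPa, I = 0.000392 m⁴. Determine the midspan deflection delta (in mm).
Model: a simply supported beam carrying a uniformly distributed load w over its whole span, so delta = (5·w·L^4) / (384·E·I).
Convert to SI units:
  w = 3.48 kN/m = 3480 N/m
  E = 155 GPa = 1.55 × 10¹¹ Pa
Substitute:
  delta = (5 × 3480 × 8.65^4) / (384 × (1.55 × 10¹¹) × 0.000392)
  delta = 0.004175 m
Convert: delta = 0.004175 m = 4.175 mm
Final answer: delta = 4.175 mm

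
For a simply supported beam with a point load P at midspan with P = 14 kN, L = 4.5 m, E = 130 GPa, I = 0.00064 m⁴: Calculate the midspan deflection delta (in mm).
Model: a simply supported beam with a point load P at midspan, so delta = (P·L^3) / (48·E·I).
Convert to SI units:
  P = 14 kN = 14000 N
  E = 130 GPa = 1.3 × 10¹¹ Pa
Substitute:
  delta = (14000 × 4.5^3) / (48 × (1.3 × 10¹¹) × 0.00064)
  delta = 0.0003194 m
Convert: delta = 0.0003194 m = 0.3194 mm
Final answer: delta = 0.3194 mm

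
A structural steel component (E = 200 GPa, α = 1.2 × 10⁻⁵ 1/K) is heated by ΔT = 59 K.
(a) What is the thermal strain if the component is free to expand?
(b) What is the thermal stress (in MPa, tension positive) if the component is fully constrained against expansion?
(a) Free thermal strain ε_th = α·ΔT = (1.2 × 10⁻⁵) × 59 = 0.000708
(b) Fully constrained, the expansion is suppressed, so σ = -E·α·ΔT. Convert E = 200 GPa = 2 × 10¹¹ Pa.
  σ = -(2 × 10¹¹) × (1.2 × 10⁻⁵) × 59 = -1.416 × 10⁸ Pa = -141.6 MPa (compressive)
Final answer: (a) ε_th = 0.000708, (b) σ = -141.6 MPa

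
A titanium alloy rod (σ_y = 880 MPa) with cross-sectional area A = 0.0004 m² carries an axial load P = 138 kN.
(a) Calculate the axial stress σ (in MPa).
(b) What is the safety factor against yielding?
(a) Axial stress σ = P/A. Convert P = 138 kN = 138000 N.
  σ = 138000 / 0.0004 = 3.45 × 10⁸ Pa = 345 MPa
(b) Safety factor SF = σ_y/σ = 880 / 345 = 2.551
Final answer: (a) σ = 345 MPa, (b) SF = 2.551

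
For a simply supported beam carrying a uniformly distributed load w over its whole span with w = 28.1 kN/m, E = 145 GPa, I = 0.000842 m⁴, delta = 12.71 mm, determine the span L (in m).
Model: a simply supported beam carrying a uniformly distributed load w over its whole span, so delta = (5·w·L^4) / (384·E·I).
Solve for L: L = ((384·delta·E·I) / (5·w))^(1/4).
Convert to SI units:
  w = 28.1 kN/m = 28100 N/m
  E = 145 GPa = 1.45 × 10¹¹ Pa
  delta = 12.71 mm = 0.01271 m
Substitute:
  L = ((384 × 0.01271 × (1.45 × 10¹¹) × 0.000842) / (5 × 28100))^(1/4)
  L = 8.07 m
Final answer: L = 8.07 m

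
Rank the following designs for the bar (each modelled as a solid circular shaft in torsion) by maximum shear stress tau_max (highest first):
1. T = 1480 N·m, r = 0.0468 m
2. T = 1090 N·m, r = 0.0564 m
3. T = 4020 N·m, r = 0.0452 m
Model: a solid circular shaft in torsion, so tau_max = (2·T) / (π·r^3) (SI units).
  Case 1: tau_max = (2 × 1480) / (π × 0.0468^3) = 9.192 × 10⁶ Pa = 9.192 MPa
  Case 2: tau_max = (2 × 1090) / (π × 0.0564^3) = 3.868 × 10⁶ Pa = 3.868 MPa
  Case 3: tau_max = (2 × 4020) / (π × 0.0452^3) = 2.771 × 10⁷ Pa = 27.71 MPa
Ordering: 27.71 MPa (case 3) > 9.192 MPa (case 1) > 3.868 MPa (case 2)
Final answer: 3, 1, 2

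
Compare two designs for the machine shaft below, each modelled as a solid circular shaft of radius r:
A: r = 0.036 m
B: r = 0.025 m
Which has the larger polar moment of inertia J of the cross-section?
Model: a solid circular shaft of radius r, so J = (π·r^4) / 2 (SI units).
  A: J = (π × 0.036^4) / 2 = 2.638 × 10⁻⁶ m⁴
  B: J = (π × 0.025^4) / 2 = 6.136 × 10⁻⁷ m⁴
2.638 × 10⁻⁶ m⁴ > 6.136 × 10⁻⁷ m⁴, so A is larger.
Final answer: A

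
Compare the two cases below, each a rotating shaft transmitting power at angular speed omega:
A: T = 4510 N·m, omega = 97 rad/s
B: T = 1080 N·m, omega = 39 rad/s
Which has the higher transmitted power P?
Model: a rotating shaft transmitting power at angular speed omega, so P = T·omega (SI units).
  A: P = 4510 × 97 = 437500 W = 437.5 kW
  B: P = 1080 × 39 = 42120 W = 42.12 kW
437.5 kW > 42.12 kW, so A is larger.
Final answer: A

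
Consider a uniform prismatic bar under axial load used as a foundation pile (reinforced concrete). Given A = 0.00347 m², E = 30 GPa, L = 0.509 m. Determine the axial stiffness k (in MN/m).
Model: a uniform prismatic bar under axial load, so k = (A·E) / L.
Convert to SI units:
  E = 30 GPa = 3 × 10¹⁰ Pa
Substitute:
  k = (0.00347 × (3 × 10¹⁰)) / 0.509
  k = 2.045 × 10⁸ N/m
Convert: k = 2.045 × 10⁸ N/m = 204.5 MN/m
Final answer: k = 204.5 MN/m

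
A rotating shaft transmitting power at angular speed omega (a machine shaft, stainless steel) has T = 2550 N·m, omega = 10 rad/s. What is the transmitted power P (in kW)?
Model: a rotating shaft transmitting power at angular speed omega, so P = T·omega.
Substitute:
  P = 2550 × 10
  P = 25500 W
Convert: P = 25500 W = 25.5 kW
Final answer: P = 25.5 kW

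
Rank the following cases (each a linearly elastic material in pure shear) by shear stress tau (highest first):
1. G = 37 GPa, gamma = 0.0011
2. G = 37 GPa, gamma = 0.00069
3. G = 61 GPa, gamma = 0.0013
Model: a linearly elastic material in pure shear, so tau = G·gamma (SI units).
  Case 1: tau = (3.7 × 10¹⁰) × 0.0011 = 4.07 × 10⁷ Pa = 40.7 MPa
  Case 2: tau = (3.7 × 10¹⁰) × 0.00069 = 2.553 × 10⁷ Pa = 25.53 MPa
  Case 3: tau = (6.1 × 10¹⁰) × 0.0013 = 7.93 × 10⁷ Pa = 79.3 MPa
Ordering: 79.3 MPa (case 3) > 40.7 MPa (case 1) > 25.53 MPa (case 2)
Final answer: 3, 1, 2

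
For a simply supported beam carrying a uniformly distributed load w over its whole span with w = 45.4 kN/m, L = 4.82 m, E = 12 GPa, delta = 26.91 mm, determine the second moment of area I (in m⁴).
Model: a simply supported beam carrying a uniformly distributed load w over its whole span, so delta = (5·w·L^4) / (384·E·I).
Solve for I: I = (5·w·L^4) / (384·delta·E).
Convert to SI units:
  w = 45.4 kN/m = 45400 N/m
  E = 12 GPa = 1.2 × 10¹⁰ Pa
  delta = 26.91 mm = 0.02691 m
Substitute:
  I = (5 × 45400 × 4.82^4) / (384 × 0.02691 × (1.2 × 10¹⁰))
  I = 0.0009881 m⁴
Final answer: I = 0.0009881 m⁴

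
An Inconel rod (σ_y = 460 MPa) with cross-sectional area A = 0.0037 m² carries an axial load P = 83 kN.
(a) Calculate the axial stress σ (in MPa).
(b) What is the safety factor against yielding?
(a) Axial stress σ = P/A. Convert P = 83 kN = 83000 N.
  σ = 83000 / 0.0037 = 2.243 × 10⁷ Pa = 22.43 MPa
(b) Safety factor SF = σ_y/σ = 460 / 22.43 = 20.51
Final answer: (a) σ = 22.43 MPa, (b) SF = 20.51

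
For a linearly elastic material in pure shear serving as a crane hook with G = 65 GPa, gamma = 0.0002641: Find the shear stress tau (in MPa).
Model: a linearly elastic material in pure shear, so tau = G·gamma.
Convert to SI units:
  G = 65 GPa = 6.5 × 10¹⁰ Pa
Substitute:
  tau = (6.5 × 10¹⁰) × 0.0002641
  tau = 1.717 × 10⁷ Pa
Convert: tau = 1.717 × 10⁷ Pa = 17.17 MPa
Final answer: tau = 17.17 MPa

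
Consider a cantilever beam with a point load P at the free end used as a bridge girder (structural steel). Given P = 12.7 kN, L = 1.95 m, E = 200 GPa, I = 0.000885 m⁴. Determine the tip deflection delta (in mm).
Model: a cantilever beam with a point load P at the free end, so delta = (P·L^3) / (3·E·I).
Convert to SI units:
  P = 12.7 kN = 12700 N
  E = 200 GPa = 2 × 10¹¹ Pa
Substitute:
  delta = (12700 × 1.95^3) / (3 × (2 × 10¹¹) × 0.000885)
  delta = 0.0001773 m
Convert: delta = 0.0001773 m = 0.1773 mm
Final answer: delta = 0.1773 mm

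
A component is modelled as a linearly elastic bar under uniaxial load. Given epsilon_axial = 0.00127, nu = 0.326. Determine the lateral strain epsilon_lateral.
Model: a linearly elastic bar under uniaxial load, so epsilon_lateral = -nu·epsilon_axial.
Substitute:
  epsilon_lateral = -(0.326 × 0.00127)
  epsilon_lateral = -0.000414
Final answer: epsilon_lateral = -0.000414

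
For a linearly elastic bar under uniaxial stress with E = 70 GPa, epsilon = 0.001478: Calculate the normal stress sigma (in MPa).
Model: a linearly elastic bar under uniaxial stress, so sigma = E·epsilon.
Convert to SI units:
  E = 70 GPa = 7 × 10¹⁰ Pa
Substitute:
  sigma = (7 × 10¹⁰) × 0.001478
  sigma = 1.035 × 10⁸ Pa
Convert: sigma = 1.035 × 10⁸ Pa = 103.5 MPa
Final answer: sigma = 103.5 MPa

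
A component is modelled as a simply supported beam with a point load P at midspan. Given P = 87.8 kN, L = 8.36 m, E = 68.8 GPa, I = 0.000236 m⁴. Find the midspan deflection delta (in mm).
Model: a simply supported beam with a point load P at midspan, so delta = (P·L^3) / (48·E·I).
Convert to SI units:
  P = 87.8 kN = 87800 N
  E = 68.8 GPa = 6.88 × 10¹⁰ Pa
Substitute:
  delta = (87800 × 8.36^3) / (48 × (6.88 × 10¹⁰) × 0.000236)
  delta = 0.06582 m
Convert: delta = 0.06582 m = 65.82 mm
Final answer: delta = 65.82 mm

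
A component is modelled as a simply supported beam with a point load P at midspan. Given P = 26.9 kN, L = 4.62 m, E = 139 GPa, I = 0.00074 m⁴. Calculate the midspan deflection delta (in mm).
Model: a simply supported beam with a point load P at midspan, so delta = (P·L^3) / (48·E·I).
Convert to SI units:
  P = 26.9 kN = 26900 N
  E = 139 GPa = 1.39 × 10¹¹ Pa
Substitute:
  delta = (26900 × 4.62^3) / (48 × (1.39 × 10¹¹) × 0.00074)
  delta = 0.0005373 m
Convert: delta = 0.0005373 m = 0.5373 mm
Final answer: delta = 0.5373 mm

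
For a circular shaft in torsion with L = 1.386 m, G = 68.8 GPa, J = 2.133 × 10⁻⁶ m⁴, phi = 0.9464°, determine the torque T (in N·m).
Model: a circular shaft in torsion, so phi = (T·L) / (G·J).
Solve for T: T = (phi·G·J) / L.
Convert to SI units:
  G = 68.8 GPa = 6.88 × 10¹⁰ Pa
  phi = 0.9464° = 0.01652 rad
Substitute:
  T = (0.01652 × (6.88 × 10¹⁰) × (2.133 × 10⁻⁶)) / 1.386
  T = 1749 N·m
Final answer: T = 1749 N·m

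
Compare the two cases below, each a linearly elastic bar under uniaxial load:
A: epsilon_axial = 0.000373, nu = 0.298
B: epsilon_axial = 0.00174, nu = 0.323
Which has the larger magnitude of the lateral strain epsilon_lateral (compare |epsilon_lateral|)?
Model: a linearly elastic bar under uniaxial load, so epsilon_lateral = -nu·epsilon_axial (SI units).
  A: epsilon_lateral = -(0.298 × 0.000373) = -0.0001112
  B: epsilon_lateral = -(0.323 × 0.00174) = -0.000562
|epsilon_lateral|: A = 0.0001112, B = 0.000562, so B is larger in magnitude.
Final answer: B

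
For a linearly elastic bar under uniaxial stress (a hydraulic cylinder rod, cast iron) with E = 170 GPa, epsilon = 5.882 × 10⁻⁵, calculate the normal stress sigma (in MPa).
Model: a linearly elastic bar under uniaxial stress, so epsilon = sigma / E.
Solve for sigma: sigma = epsilon·E.
Convert to SI units:
  E = 170 GPa = 1.7 × 10¹¹ Pa
Substitute:
  sigma = (5.882 × 10⁻⁵) × (1.7 × 10¹¹)
  sigma = 9.999 × 10⁶ Pa
Convert: sigma = 9.999 × 10⁶ Pa = 9.999 MPa
Final answer: sigma = 9.999 MPa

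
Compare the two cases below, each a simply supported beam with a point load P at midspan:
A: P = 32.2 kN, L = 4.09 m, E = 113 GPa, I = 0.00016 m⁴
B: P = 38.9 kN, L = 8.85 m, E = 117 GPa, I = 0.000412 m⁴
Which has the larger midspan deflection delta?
Model: a simply supported beam with a point load P at midspan, so delta = (P·L^3) / (48·E·I) (SI units).
  A: delta = (32200 × 4.09^3) / (48 × (1.13 × 10¹¹) × 0.00016) = 0.002539 m = 2.539 mm
  B: delta = (38900 × 8.85^3) / (48 × (1.17 × 10¹¹) × 0.000412) = 0.01165 m = 11.65 mm
11.65 mm > 2.539 mm, so B is larger.
Final answer: B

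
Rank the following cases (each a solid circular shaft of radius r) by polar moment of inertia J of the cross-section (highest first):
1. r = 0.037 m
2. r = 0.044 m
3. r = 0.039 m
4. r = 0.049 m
Model: a solid circular shaft of radius r, so J = (π·r^4) / 2 (SI units).
  Case 1: J = (π × 0.037^4) / 2 = 2.944 × 10⁻⁶ m⁴
  Case 2: J = (π × 0.044^4) / 2 = 5.887 × 10⁻⁶ m⁴
  Case 3: J = (π × 0.039^4) / 2 = 3.634 × 10⁻⁶ m⁴
  Case 4: J = (π × 0.049^4) / 2 = 9.055 × 10⁻⁶ m⁴
Ordering: 9.055 × 10⁻⁶ m⁴ (case 4) > 5.887 × 10⁻⁶ m⁴ (case 2) > 3.634 × 10⁻⁶ m⁴ (case 3) > 2.944 × 10⁻⁶ m⁴ (case 1)
Final answer: 4, 2, 3, 1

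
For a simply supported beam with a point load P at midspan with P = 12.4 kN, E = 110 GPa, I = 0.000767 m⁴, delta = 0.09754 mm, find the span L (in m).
Model: a simply supported beam with a point load P at midspan, so delta = (P·L^3) / (48·E·I).
Solve for L: L = ((48·delta·E·I) / P)^(1/3).
Convert to SI units:
  P = 12.4 kN = 12400 N
  E = 110 GPa = 1.1 × 10¹¹ Pa
  delta = 0.09754 mm = 9.754 × 10⁻⁵ m
Substitute:
  L = ((48 × (9.754 × 10⁻⁵) × (1.1 × 10¹¹) × 0.000767) / 12400)^(1/3)
  L = 3.17 m
Final answer: L = 3.17 m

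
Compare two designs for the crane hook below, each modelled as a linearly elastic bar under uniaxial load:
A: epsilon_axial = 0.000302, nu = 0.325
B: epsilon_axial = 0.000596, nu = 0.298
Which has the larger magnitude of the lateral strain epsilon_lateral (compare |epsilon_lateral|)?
Model: a linearly elastic bar under uniaxial load, so epsilon_lateral = -nu·epsilon_axial (SI units).
  A: epsilon_lateral = -(0.325 × 0.000302) = -9.815 × 10⁻⁵
  B: epsilon_lateral = -(0.298 × 0.000596) = -0.0001776
|epsilon_lateral|: A = 9.815 × 10⁻⁵, B = 0.0001776, so B is larger in magnitude.
Final answer: B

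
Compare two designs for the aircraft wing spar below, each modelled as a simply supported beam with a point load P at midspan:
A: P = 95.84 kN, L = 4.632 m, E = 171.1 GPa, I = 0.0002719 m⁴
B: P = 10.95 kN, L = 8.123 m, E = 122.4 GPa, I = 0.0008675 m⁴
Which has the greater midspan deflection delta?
Model: a simply supported beam with a point load P at midspan, so delta = (P·L^3) / (48·E·I) (SI units).
  A: delta = (95840 × 4.632^3) / (48 × (1.711 × 10¹¹) × 0.0002719) = 0.004265 m = 4.265 mm
  B: delta = (10950 × 8.123^3) / (48 × (1.224 × 10¹¹) × 0.0008675) = 0.001152 m = 1.152 mm
4.265 mm > 1.152 mm, so A is larger.
Final answer: A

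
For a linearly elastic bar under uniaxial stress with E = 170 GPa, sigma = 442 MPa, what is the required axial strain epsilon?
Model: a linearly elastic bar under uniaxial stress, so sigma = E·epsilon.
Solve for epsilon: epsilon = sigma / E.
Convert to SI units:
  E = 170 GPa = 1.7 × 10¹¹ Pa
  sigma = 442 MPa = 4.42 × 10⁸ Pa
Substitute:
  epsilon = (4.42 × 10⁸) / (1.7 × 10¹¹)
  epsilon = 0.0026
Final answer: epsilon = 0.0026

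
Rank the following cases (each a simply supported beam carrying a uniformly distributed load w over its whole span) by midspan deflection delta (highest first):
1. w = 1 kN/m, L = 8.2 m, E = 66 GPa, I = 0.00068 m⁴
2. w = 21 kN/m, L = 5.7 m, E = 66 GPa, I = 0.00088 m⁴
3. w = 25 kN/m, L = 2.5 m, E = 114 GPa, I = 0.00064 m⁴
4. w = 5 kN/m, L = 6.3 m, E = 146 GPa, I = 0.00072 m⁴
Model: a simply supported beam carrying a uniformly distributed load w over its whole span, so delta = (5·w·L^4) / (384·E·I) (SI units).
  Case 1: delta = (5 × 1000 × 8.2^4) / (384 × (6.6 × 10¹⁰) × 0.00068) = 0.001312 m = 1.312 mm
  Case 2: delta = (5 × 21000 × 5.7^4) / (384 × (6.6 × 10¹⁰) × 0.00088) = 0.00497 m = 4.97 mm
  Case 3: delta = (5 × 25000 × 2.5^4) / (384 × (1.14 × 10¹¹) × 0.00064) = 0.0001743 m = 0.1743 mm
  Case 4: delta = (5 × 5000 × 6.3^4) / (384 × (1.46 × 10¹¹) × 0.00072) = 0.0009756 m = 0.9756 mm
Ordering: 4.97 mm (case 2) > 1.312 mm (case 1) > 0.9756 mm (case 4) > 0.1743 mm (case 3)
Final answer: 2, 1, 4, 3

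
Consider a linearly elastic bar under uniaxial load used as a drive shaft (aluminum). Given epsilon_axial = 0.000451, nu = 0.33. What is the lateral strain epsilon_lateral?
Model: a linearly elastic bar under uniaxial load, so epsilon_lateral = -nu·epsilon_axial.
Substitute:
  epsilon_lateral = -(0.33 × 0.000451)
  epsilon_lateral = -0.0001488
Final answer: epsilon_lateral = -0.0001488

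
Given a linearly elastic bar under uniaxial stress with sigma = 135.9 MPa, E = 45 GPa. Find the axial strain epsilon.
Model: a linearly elastic bar under uniaxial stress, so epsilon = sigma / E.
Convert to SI units:
  sigma = 135.9 MPa = 1.359 × 10⁸ Pa
  E = 45 GPa = 4.5 × 10¹⁰ Pa
Substitute:
  epsilon = (1.359 × 10⁸) / (4.5 × 10¹⁰)
  epsilon = 0.00302
Final answer: epsilon = 0.00302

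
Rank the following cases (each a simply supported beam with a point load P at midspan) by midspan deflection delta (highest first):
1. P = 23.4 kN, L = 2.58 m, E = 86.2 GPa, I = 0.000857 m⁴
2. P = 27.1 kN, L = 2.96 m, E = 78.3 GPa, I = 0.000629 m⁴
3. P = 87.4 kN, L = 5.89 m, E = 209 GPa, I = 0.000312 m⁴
Model: a simply supported beam with a point load P at midspan, so delta = (P·L^3) / (48·E·I) (SI units).
  Case 1: delta = (23400 × 2.58^3) / (48 × (8.62 × 10¹⁰) × 0.000857) = 0.0001133 m = 0.1133 mm
  Case 2: delta = (27100 × 2.96^3) / (48 × (7.83 × 10¹⁰) × 0.000629) = 0.0002973 m = 0.2973 mm
  Case 3: delta = (87400 × 5.89^3) / (48 × (2.09 × 10¹¹) × 0.000312) = 0.005706 m = 5.706 mm
Ordering: 5.706 mm (case 3) > 0.2973 mm (case 2) > 0.1133 mm (case 1)
Final answer: 3, 2, 1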